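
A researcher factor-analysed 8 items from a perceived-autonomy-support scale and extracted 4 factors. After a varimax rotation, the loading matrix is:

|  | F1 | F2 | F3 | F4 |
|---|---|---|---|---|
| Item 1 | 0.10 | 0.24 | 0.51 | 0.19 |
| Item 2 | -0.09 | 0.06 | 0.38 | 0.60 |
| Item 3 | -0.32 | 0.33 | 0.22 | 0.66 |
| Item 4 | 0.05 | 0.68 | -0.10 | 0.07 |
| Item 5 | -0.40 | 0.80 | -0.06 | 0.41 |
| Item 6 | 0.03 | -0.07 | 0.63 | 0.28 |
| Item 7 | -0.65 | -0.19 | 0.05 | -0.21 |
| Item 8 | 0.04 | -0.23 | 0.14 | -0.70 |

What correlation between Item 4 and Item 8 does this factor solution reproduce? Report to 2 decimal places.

-0.22

r̂ = Σ λ_i·λ_j across factors = (0.05)(0.04) + (0.68)(-0.23) + (-0.10)(0.14) + (0.07)(-0.70)
  = +0.0020 -0.1564 -0.0140 -0.0490 = -0.2174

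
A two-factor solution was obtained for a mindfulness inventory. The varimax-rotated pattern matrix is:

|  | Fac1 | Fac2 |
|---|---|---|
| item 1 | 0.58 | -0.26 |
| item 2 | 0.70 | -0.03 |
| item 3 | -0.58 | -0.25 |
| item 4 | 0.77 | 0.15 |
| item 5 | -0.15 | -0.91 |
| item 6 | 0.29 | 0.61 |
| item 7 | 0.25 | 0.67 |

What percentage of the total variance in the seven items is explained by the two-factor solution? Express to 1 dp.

53.2%

SS loadings by factor: 1.9248, 1.8026; total = 3.7274.
Total variance with 7 standardized items is 7, so the solution explains 3.7274/7 = 0.5325 = 53.25%.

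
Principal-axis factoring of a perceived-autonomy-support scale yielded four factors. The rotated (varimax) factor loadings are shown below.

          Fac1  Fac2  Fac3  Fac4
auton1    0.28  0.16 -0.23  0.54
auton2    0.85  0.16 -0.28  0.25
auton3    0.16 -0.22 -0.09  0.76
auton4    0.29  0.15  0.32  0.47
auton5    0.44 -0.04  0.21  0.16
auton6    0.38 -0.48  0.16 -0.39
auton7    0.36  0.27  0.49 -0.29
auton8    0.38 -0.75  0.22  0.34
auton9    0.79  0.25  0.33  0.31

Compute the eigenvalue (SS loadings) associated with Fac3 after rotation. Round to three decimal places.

SS loadings for Fac3 = (-0.23)² + (-0.28)² + (-0.09)² + 0.32² + 0.21² + 0.16² + 0.49² + 0.22² + 0.33² = 0.0529 + 0.0784 + 0.0081 + 0.1024 + 0.0441 + 0.0256 + 0.2401 + 0.0484 + 0.1089 = 0.7089

0.709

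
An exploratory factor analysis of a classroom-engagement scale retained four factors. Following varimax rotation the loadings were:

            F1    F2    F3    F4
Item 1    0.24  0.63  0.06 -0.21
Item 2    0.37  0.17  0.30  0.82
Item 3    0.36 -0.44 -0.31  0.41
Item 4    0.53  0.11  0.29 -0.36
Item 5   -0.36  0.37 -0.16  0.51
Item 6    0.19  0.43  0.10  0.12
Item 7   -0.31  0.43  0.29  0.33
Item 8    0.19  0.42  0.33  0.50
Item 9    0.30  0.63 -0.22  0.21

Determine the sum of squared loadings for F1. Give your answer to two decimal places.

0.99

SS loadings for F1 = 0.24² + 0.37² + 0.36² + 0.53² + (-0.36)² + 0.19² + (-0.31)² + 0.19² + 0.30² = 0.0576 + 0.1369 + 0.1296 + 0.2809 + 0.1296 + 0.0361 + 0.0961 + 0.0361 + 0.0900 = 0.9929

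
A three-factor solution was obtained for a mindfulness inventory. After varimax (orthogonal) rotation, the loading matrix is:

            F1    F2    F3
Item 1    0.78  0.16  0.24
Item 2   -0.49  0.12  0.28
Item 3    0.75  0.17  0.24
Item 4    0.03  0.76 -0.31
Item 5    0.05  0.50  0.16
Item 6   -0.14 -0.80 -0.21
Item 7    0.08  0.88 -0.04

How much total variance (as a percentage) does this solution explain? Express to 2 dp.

Communalities: 0.6916, 0.3329, 0.6490, 0.6746, 0.2781, 0.7037, 0.7824; Σh² = 4.1123.
Total variance with 7 standardized items is 7, so the solution explains 4.1123/7 = 0.5875 = 58.75%.

58.75%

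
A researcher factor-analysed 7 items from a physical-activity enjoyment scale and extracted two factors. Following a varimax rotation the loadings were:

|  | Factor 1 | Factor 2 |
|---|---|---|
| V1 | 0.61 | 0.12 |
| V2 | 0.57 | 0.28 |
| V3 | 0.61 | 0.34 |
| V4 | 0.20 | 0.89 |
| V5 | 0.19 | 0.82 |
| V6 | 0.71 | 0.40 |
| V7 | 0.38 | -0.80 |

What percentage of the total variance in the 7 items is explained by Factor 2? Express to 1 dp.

SS loadings for Factor 2 = 0.12² + 0.28² + 0.34² + 0.89² + 0.82² + 0.40² + (-0.80)² = 2.4729
With 7 standardized items, total variance = 7. Proportion = 2.4729/7 = 0.3533 → 35.33%.

35.3%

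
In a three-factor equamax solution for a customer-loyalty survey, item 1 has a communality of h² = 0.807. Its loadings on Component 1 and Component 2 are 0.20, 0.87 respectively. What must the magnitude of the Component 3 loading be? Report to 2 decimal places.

Under orthogonal rotation h² = Σλ², so λ_Component 3² = h² − (0.7969) = 0.807 − 0.7969 = 0.0101.
|λ| = √0.0101 = 0.1005.

0.10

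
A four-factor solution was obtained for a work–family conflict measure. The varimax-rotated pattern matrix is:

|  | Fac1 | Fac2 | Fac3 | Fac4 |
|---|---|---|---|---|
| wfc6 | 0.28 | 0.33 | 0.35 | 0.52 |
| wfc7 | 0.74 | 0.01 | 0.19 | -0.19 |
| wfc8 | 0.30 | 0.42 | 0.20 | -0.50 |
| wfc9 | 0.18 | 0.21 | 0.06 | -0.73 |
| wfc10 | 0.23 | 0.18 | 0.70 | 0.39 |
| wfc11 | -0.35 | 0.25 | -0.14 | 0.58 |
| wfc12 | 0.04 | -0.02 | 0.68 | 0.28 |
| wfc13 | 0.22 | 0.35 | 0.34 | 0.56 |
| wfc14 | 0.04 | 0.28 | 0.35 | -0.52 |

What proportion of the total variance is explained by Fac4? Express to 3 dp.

0.249

SS loadings for Fac4 = 0.52² + (-0.19)² + (-0.50)² + (-0.73)² + 0.39² + 0.58² + 0.28² + 0.56² + (-0.52)² = 2.2403
Proportion of variance = 2.2403 / 9 = 0.2489.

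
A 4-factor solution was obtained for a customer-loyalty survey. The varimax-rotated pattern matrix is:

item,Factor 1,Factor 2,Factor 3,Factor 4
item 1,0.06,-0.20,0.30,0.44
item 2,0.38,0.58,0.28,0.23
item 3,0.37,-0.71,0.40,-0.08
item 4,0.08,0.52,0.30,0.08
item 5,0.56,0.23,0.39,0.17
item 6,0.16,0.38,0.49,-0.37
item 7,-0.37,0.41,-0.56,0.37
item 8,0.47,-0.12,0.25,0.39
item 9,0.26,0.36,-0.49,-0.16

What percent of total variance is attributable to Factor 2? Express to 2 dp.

18.45%

SS loadings for Factor 2 = (-0.20)² + 0.58² + (-0.71)² + 0.52² + 0.23² + 0.38² + 0.41² + (-0.12)² + 0.36² = 1.6603
With 9 standardized items, total variance = 9. Proportion = 1.6603/9 = 0.1845 → 18.45%.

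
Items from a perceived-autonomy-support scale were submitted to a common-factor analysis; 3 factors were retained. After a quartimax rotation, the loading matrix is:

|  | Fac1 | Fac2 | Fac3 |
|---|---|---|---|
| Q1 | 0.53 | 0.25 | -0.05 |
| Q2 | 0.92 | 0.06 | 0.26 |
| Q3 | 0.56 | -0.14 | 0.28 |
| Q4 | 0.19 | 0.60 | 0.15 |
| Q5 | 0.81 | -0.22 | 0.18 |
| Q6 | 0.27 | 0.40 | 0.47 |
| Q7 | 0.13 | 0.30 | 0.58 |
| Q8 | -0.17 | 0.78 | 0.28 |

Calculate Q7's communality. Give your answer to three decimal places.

h² = 0.13² + 0.30² + 0.58² = 0.0169 + 0.0900 + 0.3364 = 0.4433

0.443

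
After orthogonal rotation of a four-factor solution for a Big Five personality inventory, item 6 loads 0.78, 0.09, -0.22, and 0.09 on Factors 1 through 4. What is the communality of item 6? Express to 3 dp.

0.673

h² = 0.78² + 0.09² + (-0.22)² + 0.09² = 0.6084 + 0.0081 + 0.0484 + 0.0081 = 0.6730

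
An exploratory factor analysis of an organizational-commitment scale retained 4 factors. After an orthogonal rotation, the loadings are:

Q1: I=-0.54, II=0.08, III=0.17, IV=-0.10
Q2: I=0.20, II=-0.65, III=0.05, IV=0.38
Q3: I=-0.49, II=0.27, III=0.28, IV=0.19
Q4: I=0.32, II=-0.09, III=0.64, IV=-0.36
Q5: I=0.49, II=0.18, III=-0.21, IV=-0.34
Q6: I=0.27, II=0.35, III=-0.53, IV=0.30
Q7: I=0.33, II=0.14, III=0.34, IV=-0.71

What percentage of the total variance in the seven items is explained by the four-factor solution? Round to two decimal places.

SS loadings by factor: 1.0960, 0.6844, 0.9600, 1.0298; total = 3.7702.
Total variance with 7 standardized items is 7, so the solution explains 3.7702/7 = 0.5386 = 53.86%.

53.86%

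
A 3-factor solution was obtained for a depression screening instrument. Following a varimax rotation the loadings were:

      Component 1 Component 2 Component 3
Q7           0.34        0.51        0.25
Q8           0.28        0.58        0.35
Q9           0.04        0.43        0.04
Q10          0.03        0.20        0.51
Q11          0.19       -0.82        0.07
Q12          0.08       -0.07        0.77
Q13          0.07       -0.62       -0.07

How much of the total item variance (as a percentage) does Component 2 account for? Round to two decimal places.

SS loadings for Component 2 = 0.51² + 0.58² + 0.43² + 0.20² + (-0.82)² + (-0.07)² + (-0.62)² = 1.8831
With 7 standardized items, total variance = 7. Proportion = 1.8831/7 = 0.2690 → 26.90%.

26.90%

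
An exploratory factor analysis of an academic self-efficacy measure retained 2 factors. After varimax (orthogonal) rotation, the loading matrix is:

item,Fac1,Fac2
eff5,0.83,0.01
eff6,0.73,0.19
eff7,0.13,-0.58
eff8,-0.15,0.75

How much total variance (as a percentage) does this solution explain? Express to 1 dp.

54.9%

Communalities: 0.6890, 0.5690, 0.3533, 0.5850; Σh² = 2.1963.
Total variance with 4 standardized items is 4, so the solution explains 2.1963/4 = 0.5491 = 54.91%.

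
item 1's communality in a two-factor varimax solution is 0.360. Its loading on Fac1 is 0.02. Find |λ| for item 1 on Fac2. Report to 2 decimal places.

Under orthogonal rotation h² = Σλ², so λ_Fac2² = h² − (0.0004) = 0.360 − 0.0004 = 0.3596.
|λ| = √0.3596 = 0.5997.

0.60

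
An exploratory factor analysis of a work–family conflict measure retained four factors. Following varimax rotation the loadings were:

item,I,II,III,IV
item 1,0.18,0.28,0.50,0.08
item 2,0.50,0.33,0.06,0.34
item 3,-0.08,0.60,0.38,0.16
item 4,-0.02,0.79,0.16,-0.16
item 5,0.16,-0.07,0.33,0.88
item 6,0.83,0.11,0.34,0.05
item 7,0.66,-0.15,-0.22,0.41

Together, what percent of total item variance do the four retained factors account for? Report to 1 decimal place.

63.8%

Communalities: 0.3672, 0.4781, 0.5364, 0.6757, 0.9138, 0.8191, 0.6746; Σh² = 4.4649.
Total variance with 7 standardized items is 7, so the solution explains 4.4649/7 = 0.6378 = 63.78%.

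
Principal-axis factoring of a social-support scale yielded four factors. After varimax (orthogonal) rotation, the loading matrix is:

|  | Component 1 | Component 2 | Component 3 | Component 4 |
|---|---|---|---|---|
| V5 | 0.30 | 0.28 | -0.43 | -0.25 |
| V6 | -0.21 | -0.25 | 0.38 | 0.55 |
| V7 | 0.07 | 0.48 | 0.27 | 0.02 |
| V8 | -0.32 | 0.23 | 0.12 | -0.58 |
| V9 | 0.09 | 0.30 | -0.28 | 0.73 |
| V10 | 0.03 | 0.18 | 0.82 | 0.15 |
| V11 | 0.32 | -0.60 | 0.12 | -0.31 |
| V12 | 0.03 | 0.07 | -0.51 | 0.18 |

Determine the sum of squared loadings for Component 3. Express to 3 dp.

1.442

SS loadings for Component 3 = (-0.43)² + 0.38² + 0.27² + 0.12² + (-0.28)² + 0.82² + 0.12² + (-0.51)² = 0.1849 + 0.1444 + 0.0729 + 0.0144 + 0.0784 + 0.6724 + 0.0144 + 0.2601 = 1.4419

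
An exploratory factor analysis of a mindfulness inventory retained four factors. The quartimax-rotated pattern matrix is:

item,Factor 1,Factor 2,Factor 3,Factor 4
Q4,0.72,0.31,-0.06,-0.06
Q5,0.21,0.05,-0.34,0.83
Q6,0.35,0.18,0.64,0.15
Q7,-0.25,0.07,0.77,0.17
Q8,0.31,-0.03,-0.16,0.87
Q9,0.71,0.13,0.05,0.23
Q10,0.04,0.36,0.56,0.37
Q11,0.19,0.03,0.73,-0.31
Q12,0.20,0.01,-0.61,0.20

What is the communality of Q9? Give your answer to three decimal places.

h² = 0.71² + 0.13² + 0.05² + 0.23² = 0.5041 + 0.0169 + 0.0025 + 0.0529 = 0.5764

0.576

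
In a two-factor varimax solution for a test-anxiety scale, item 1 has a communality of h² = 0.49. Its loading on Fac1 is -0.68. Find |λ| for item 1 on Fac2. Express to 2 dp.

Under orthogonal rotation h² = Σλ², so λ_Fac2² = h² − (0.4624) = 0.49 − 0.4624 = 0.0276.
|λ| = √0.0276 = 0.1661.

0.17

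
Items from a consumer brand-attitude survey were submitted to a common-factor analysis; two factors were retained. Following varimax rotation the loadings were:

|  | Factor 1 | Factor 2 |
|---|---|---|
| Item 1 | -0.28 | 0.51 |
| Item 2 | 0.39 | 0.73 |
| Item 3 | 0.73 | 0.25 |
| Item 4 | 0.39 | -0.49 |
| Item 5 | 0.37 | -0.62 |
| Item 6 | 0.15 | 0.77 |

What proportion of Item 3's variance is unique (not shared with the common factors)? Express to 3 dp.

0.405

h² = 0.73² + 0.25² = 0.5329 + 0.0625 = 0.5954
Uniqueness u² = 1 − h² = 1 − 0.5954 = 0.4046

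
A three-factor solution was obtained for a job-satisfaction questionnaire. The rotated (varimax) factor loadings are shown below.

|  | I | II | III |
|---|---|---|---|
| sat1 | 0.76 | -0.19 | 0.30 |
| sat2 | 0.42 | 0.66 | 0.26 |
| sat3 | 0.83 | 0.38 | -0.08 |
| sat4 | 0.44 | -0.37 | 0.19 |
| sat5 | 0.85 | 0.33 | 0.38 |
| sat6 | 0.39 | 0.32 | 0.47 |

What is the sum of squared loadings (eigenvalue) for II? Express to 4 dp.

0.9643

SS loadings for II = (-0.19)² + 0.66² + 0.38² + (-0.37)² + 0.33² + 0.32² = 0.0361 + 0.4356 + 0.1444 + 0.1369 + 0.1089 + 0.1024 = 0.9643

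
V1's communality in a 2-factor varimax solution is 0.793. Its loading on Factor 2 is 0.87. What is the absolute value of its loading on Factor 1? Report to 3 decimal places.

Under orthogonal rotation h² = Σλ², so λ_Factor 1² = h² − (0.7569) = 0.793 − 0.7569 = 0.0361.
|λ| = √0.0361 = 0.1900.

0.190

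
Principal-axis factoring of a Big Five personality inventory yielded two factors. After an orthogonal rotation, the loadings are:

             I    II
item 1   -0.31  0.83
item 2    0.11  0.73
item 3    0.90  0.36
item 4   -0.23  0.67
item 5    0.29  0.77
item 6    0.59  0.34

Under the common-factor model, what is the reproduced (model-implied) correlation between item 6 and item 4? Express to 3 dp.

r̂ = Σ λ_i·λ_j across factors = (0.59)(-0.23) + (0.34)(0.67)
  = -0.1357 +0.2278 = 0.0921

0.092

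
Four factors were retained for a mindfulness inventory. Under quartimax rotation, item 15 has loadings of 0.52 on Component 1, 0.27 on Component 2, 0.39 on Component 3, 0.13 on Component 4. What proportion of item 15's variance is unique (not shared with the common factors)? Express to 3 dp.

0.488

h² = 0.52² + 0.27² + 0.39² + 0.13² = 0.2704 + 0.0729 + 0.1521 + 0.0169 = 0.5123
Uniqueness u² = 1 − h² = 1 − 0.5123 = 0.4877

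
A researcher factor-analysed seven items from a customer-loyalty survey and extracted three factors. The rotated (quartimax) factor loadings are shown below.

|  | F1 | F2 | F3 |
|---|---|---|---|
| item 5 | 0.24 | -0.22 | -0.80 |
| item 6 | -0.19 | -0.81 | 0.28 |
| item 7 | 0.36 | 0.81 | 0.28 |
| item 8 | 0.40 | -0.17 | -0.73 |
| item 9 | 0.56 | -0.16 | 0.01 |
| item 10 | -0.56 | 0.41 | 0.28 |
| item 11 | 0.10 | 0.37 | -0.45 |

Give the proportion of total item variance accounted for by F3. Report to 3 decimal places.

0.230

SS loadings for F3 = (-0.80)² + 0.28² + 0.28² + (-0.73)² + 0.01² + 0.28² + (-0.45)² = 1.6107
Proportion of variance = 1.6107 / 7 = 0.2301.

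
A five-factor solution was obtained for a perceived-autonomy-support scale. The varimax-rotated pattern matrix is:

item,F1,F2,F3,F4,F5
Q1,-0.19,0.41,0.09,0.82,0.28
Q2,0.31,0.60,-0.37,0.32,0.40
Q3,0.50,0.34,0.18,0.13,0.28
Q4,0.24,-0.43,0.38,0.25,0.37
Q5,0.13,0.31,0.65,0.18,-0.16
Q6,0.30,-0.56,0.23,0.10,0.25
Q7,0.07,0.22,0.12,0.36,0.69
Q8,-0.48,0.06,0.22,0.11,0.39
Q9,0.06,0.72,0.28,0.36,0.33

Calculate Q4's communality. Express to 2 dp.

h² = 0.24² + (-0.43)² + 0.38² + 0.25² + 0.37² = 0.0576 + 0.1849 + 0.1444 + 0.0625 + 0.1369 = 0.5863

0.59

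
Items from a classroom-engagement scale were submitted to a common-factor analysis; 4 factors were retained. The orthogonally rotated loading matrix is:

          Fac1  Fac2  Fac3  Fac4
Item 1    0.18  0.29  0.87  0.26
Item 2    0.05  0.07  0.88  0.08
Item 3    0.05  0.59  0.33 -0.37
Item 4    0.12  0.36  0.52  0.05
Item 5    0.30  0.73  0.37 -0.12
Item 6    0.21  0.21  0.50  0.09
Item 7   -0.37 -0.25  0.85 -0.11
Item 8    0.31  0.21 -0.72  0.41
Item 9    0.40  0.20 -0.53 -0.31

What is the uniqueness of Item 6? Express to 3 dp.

h² = 0.21² + 0.21² + 0.50² + 0.09² = 0.0441 + 0.0441 + 0.2500 + 0.0081 = 0.3463
Uniqueness u² = 1 − h² = 1 − 0.3463 = 0.6537

0.654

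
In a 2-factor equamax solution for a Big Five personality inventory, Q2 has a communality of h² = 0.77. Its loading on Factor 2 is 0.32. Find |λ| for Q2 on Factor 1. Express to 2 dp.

0.82

Under orthogonal rotation h² = Σλ², so λ_Factor 1² = h² − (0.1024) = 0.77 − 0.1024 = 0.6676.
|λ| = √0.6676 = 0.8171.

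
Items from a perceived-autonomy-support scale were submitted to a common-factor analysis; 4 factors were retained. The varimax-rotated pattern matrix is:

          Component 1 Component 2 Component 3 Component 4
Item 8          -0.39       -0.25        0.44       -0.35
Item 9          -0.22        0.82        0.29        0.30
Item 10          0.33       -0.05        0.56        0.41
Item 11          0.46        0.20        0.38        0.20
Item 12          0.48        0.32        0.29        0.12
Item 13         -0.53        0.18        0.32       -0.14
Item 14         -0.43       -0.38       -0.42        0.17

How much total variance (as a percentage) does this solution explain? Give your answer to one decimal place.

55.1%

Communalities: 0.5307, 0.8949, 0.5931, 0.4360, 0.4313, 0.4353, 0.5346; Σh² = 3.8559.
Total variance with 7 standardized items is 7, so the solution explains 3.8559/7 = 0.5508 = 55.08%.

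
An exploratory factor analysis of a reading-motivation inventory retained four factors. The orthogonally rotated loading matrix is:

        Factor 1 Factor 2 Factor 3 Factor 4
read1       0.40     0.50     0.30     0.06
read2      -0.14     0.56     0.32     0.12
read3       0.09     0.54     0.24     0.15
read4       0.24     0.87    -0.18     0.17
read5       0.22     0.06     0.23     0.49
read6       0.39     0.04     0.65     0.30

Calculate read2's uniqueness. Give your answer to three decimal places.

h² = (-0.14)² + 0.56² + 0.32² + 0.12² = 0.0196 + 0.3136 + 0.1024 + 0.0144 = 0.4500
Uniqueness u² = 1 − h² = 1 − 0.4500 = 0.5500

0.550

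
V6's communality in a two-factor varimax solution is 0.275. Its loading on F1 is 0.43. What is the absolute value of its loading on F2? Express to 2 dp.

Under orthogonal rotation h² = Σλ², so λ_F2² = h² − (0.1849) = 0.275 − 0.1849 = 0.0901.
|λ| = √0.0901 = 0.3002.

0.30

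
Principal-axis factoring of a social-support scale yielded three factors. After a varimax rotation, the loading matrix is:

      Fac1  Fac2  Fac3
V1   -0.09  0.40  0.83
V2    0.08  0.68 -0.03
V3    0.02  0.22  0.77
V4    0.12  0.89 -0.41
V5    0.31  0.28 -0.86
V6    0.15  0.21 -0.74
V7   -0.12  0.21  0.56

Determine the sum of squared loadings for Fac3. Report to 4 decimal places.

3.0516

SS loadings for Fac3 = 0.83² + (-0.03)² + 0.77² + (-0.41)² + (-0.86)² + (-0.74)² + 0.56² = 0.6889 + 0.0009 + 0.5929 + 0.1681 + 0.7396 + 0.5476 + 0.3136 = 3.0516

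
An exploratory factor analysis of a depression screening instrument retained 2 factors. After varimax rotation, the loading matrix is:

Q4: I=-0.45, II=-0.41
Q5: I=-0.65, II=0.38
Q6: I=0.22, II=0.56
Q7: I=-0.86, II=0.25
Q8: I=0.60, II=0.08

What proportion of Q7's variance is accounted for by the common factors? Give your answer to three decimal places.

0.802

h² = (-0.86)² + 0.25² = 0.7396 + 0.0625 = 0.8021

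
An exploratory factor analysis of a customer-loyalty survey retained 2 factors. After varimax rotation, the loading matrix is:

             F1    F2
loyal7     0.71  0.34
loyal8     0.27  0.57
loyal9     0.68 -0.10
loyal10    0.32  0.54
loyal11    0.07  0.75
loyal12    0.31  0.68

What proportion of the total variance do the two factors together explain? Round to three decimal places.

0.502

Communalities: 0.6197, 0.3978, 0.4724, 0.3940, 0.5674, 0.5585; Σh² = 3.0098.
Total variance with 6 standardized items is 6, so the solution explains 3.0098/6 = 0.5016.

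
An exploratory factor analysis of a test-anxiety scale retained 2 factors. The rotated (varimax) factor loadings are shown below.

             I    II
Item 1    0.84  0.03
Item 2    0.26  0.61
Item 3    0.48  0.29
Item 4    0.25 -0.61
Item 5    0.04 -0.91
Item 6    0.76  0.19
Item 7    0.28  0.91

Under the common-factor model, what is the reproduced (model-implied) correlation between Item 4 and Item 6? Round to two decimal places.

0.07

r̂ = Σ λ_i·λ_j across factors = (0.25)(0.76) + (-0.61)(0.19)
  = +0.1900 -0.1159 = 0.0741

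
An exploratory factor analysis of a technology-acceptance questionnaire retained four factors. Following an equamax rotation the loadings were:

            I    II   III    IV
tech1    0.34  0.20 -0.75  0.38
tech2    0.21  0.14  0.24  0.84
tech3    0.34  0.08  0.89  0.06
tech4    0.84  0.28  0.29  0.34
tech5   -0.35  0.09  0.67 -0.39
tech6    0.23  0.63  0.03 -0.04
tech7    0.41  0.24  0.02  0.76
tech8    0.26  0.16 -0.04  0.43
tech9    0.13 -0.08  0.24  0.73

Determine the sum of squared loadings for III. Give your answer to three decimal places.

SS loadings for III = (-0.75)² + 0.24² + 0.89² + 0.29² + 0.67² + 0.03² + 0.02² + (-0.04)² + 0.24² = 0.5625 + 0.0576 + 0.7921 + 0.0841 + 0.4489 + 0.0009 + 0.0004 + 0.0016 + 0.0576 = 2.0057

2.006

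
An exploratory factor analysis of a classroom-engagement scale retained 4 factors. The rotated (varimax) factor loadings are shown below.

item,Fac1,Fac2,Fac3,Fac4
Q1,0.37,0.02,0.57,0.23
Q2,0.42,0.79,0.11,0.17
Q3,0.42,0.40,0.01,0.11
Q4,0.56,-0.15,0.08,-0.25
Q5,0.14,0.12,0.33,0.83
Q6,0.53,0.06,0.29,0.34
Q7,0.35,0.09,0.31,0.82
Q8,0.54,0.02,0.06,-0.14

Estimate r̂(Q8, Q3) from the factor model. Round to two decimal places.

0.22

r̂ = Σ λ_i·λ_j across factors = (0.54)(0.42) + (0.02)(0.40) + (0.06)(0.01) + (-0.14)(0.11)
  = +0.2268 +0.0080 +0.0006 -0.0154 = 0.2200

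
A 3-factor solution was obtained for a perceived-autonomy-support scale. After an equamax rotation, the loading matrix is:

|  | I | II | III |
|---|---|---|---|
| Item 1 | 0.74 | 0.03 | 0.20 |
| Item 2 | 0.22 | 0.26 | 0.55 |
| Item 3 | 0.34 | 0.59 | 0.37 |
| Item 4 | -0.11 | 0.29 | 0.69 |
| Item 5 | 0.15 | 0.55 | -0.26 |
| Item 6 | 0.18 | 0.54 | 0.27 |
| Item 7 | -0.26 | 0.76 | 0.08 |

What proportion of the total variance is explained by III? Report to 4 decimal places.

SS loadings for III = 0.20² + 0.55² + 0.37² + 0.69² + (-0.26)² + 0.27² + 0.08² = 1.1024
Proportion of variance = 1.1024 / 7 = 0.1575.

0.1575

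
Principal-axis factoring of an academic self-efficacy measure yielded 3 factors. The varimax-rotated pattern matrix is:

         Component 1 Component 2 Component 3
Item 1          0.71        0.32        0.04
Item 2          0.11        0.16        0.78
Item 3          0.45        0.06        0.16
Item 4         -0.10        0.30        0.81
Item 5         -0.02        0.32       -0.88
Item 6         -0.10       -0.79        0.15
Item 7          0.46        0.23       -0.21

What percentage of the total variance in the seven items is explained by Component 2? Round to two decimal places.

SS loadings for Component 2 = 0.32² + 0.16² + 0.06² + 0.30² + 0.32² + (-0.79)² + 0.23² = 1.0010
With 7 standardized items, total variance = 7. Proportion = 1.0010/7 = 0.1430 → 14.30%.

14.30%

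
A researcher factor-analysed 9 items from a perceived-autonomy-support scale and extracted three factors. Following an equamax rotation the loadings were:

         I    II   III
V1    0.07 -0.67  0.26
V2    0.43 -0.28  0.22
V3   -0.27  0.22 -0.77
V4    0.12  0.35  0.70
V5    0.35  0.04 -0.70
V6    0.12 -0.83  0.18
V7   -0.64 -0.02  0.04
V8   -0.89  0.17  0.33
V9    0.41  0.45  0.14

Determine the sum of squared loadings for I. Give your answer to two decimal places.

1.78

SS loadings for I = 0.07² + 0.43² + (-0.27)² + 0.12² + 0.35² + 0.12² + (-0.64)² + (-0.89)² + 0.41² = 0.0049 + 0.1849 + 0.0729 + 0.0144 + 0.1225 + 0.0144 + 0.4096 + 0.7921 + 0.1681 = 1.7838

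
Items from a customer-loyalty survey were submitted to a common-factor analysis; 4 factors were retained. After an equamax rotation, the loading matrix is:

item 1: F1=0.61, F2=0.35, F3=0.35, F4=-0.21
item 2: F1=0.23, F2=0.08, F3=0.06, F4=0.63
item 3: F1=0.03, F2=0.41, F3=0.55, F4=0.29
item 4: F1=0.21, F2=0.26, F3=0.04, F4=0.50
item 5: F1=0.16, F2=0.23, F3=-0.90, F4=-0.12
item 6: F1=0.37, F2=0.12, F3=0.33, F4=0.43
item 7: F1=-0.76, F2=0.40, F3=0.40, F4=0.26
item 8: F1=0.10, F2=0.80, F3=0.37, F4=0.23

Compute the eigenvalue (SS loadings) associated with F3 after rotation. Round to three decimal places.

SS loadings for F3 = 0.35² + 0.06² + 0.55² + 0.04² + (-0.90)² + 0.33² + 0.40² + 0.37² = 0.1225 + 0.0036 + 0.3025 + 0.0016 + 0.8100 + 0.1089 + 0.1600 + 0.1369 = 1.6460

1.646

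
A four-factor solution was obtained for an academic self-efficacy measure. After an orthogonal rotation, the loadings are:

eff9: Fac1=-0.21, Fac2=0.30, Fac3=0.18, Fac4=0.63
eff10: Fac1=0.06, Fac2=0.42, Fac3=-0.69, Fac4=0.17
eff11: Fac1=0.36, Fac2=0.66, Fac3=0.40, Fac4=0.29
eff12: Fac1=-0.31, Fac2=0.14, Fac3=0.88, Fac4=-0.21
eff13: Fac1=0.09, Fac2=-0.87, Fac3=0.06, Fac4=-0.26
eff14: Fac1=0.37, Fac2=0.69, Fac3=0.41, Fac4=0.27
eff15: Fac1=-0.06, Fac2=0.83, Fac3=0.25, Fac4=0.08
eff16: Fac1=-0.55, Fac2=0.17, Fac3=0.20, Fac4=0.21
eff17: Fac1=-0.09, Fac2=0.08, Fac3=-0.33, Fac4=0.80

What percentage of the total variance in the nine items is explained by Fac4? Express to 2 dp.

15.39%

SS loadings for Fac4 = 0.63² + 0.17² + 0.29² + (-0.21)² + (-0.26)² + 0.27² + 0.08² + 0.21² + 0.80² = 1.3850
With 9 standardized items, total variance = 9. Proportion = 1.3850/9 = 0.1539 → 15.39%.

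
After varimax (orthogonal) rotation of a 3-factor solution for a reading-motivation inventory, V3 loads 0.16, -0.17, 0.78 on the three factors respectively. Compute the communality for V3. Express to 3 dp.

h² = 0.16² + (-0.17)² + 0.78² = 0.0256 + 0.0289 + 0.6084 = 0.6629

0.663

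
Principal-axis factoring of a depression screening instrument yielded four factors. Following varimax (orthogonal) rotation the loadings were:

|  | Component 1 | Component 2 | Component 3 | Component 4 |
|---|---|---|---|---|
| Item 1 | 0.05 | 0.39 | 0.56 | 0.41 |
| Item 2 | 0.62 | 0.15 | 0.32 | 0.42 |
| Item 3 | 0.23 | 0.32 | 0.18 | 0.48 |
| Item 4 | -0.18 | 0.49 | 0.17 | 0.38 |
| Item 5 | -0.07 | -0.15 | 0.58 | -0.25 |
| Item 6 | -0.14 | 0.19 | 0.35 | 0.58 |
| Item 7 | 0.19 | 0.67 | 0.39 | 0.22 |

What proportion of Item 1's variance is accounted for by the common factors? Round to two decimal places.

0.64

h² = 0.05² + 0.39² + 0.56² + 0.41² = 0.0025 + 0.1521 + 0.3136 + 0.1681 = 0.6363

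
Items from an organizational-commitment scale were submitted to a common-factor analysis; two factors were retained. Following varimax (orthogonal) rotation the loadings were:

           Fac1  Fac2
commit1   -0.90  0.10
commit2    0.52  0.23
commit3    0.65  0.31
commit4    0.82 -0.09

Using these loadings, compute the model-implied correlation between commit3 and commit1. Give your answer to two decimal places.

-0.55

r̂ = Σ λ_i·λ_j across factors = (0.65)(-0.90) + (0.31)(0.10)
  = -0.5850 +0.0310 = -0.5540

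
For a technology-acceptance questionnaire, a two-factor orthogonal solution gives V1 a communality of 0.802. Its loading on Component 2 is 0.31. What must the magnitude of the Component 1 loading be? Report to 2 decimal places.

Under orthogonal rotation h² = Σλ², so λ_Component 1² = h² − (0.0961) = 0.802 − 0.0961 = 0.7059.
|λ| = √0.7059 = 0.8402.

0.84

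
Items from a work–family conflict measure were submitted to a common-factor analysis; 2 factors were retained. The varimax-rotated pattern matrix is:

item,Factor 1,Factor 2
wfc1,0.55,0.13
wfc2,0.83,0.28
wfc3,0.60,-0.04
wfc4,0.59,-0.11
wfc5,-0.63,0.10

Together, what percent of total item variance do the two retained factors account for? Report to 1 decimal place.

SS loadings by factor: 2.0964, 0.1190; total = 2.2154.
Total variance with 5 standardized items is 5, so the solution explains 2.2154/5 = 0.4431 = 44.31%.

44.3%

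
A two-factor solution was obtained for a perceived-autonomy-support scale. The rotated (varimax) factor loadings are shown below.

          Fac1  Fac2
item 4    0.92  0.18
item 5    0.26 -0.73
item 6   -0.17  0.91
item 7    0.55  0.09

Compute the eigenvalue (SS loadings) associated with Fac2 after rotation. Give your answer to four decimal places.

1.4015

SS loadings for Fac2 = 0.18² + (-0.73)² + 0.91² + 0.09² = 0.0324 + 0.5329 + 0.8281 + 0.0081 = 1.4015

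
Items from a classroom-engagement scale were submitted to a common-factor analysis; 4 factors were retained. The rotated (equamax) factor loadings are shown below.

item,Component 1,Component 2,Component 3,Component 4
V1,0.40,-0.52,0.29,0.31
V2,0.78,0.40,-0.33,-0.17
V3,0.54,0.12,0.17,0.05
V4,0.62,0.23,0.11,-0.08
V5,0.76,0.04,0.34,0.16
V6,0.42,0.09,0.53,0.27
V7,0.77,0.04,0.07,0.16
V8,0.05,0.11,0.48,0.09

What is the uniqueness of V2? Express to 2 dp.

h² = 0.78² + 0.40² + (-0.33)² + (-0.17)² = 0.6084 + 0.1600 + 0.1089 + 0.0289 = 0.9062
Uniqueness u² = 1 − h² = 1 − 0.9062 = 0.0938

0.09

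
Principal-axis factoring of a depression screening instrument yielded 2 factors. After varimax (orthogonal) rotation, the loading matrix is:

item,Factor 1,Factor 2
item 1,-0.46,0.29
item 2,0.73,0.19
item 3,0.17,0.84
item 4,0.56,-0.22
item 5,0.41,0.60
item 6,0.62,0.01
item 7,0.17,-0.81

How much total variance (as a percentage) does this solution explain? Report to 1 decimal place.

Communalities: 0.2957, 0.5690, 0.7345, 0.3620, 0.5281, 0.3845, 0.6850; Σh² = 3.5588.
Total variance with 7 standardized items is 7, so the solution explains 3.5588/7 = 0.5084 = 50.84%.

50.8%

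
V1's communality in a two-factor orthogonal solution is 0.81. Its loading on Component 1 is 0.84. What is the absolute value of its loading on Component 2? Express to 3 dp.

Under orthogonal rotation h² = Σλ², so λ_Component 2² = h² − (0.7056) = 0.81 − 0.7056 = 0.1044.
|λ| = √0.1044 = 0.3231.

0.323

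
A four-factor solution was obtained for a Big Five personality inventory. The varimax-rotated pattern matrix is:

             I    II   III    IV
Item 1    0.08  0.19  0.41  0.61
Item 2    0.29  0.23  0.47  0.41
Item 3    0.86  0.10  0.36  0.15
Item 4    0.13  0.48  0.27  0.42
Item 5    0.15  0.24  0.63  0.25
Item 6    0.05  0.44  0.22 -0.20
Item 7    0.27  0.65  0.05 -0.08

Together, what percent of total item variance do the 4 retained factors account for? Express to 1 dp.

54.8%

Communalities: 0.5827, 0.5260, 0.9017, 0.4966, 0.5395, 0.2845, 0.5043; Σh² = 3.8353.
Total variance with 7 standardized items is 7, so the solution explains 3.8353/7 = 0.5479 = 54.79%.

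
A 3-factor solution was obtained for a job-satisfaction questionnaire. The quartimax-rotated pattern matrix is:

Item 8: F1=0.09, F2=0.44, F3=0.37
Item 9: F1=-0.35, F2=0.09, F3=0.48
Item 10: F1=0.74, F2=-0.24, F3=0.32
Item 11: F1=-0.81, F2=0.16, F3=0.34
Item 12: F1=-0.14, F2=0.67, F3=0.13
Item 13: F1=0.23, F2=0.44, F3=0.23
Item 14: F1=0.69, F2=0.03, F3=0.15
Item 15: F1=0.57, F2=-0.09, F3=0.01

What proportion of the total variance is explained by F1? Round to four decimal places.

SS loadings for F1 = 0.09² + (-0.35)² + 0.74² + (-0.81)² + (-0.14)² + 0.23² + 0.69² + 0.57² = 2.2078
Proportion of variance = 2.2078 / 8 = 0.2760.

0.2760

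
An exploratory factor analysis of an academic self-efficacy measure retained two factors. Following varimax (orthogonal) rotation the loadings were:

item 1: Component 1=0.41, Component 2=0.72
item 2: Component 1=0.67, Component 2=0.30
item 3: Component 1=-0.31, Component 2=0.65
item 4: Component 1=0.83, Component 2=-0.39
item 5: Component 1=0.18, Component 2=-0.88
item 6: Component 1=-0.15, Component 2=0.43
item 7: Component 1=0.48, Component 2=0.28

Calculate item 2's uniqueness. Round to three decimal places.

h² = 0.67² + 0.30² = 0.4489 + 0.0900 = 0.5389
Uniqueness u² = 1 − h² = 1 − 0.5389 = 0.4611

0.461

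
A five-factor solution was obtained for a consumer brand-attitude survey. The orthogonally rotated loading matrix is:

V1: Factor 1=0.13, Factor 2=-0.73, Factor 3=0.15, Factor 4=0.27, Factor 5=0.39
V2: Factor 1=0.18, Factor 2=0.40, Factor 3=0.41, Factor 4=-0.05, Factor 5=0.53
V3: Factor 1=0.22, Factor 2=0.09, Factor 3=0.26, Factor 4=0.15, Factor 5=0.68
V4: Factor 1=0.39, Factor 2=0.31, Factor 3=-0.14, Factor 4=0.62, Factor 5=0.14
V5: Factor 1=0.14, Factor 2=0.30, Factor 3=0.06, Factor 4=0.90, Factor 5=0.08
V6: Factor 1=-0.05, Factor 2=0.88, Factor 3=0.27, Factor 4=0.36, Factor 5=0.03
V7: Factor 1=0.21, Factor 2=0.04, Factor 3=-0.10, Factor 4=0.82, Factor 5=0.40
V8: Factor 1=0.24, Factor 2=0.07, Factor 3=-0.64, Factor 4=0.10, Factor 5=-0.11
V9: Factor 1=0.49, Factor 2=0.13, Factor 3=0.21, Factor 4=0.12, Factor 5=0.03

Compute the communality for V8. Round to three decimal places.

h² = 0.24² + 0.07² + (-0.64)² + 0.10² + (-0.11)² = 0.0576 + 0.0049 + 0.4096 + 0.0100 + 0.0121 = 0.4942

0.494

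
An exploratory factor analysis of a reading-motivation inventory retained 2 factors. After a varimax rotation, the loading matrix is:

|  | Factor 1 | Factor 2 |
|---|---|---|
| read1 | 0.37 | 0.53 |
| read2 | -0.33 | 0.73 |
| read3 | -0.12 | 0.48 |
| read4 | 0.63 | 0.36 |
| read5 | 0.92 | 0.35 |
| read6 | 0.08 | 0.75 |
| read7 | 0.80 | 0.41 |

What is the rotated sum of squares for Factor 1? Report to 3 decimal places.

SS loadings for Factor 1 = 0.37² + (-0.33)² + (-0.12)² + 0.63² + 0.92² + 0.08² + 0.80² = 0.1369 + 0.1089 + 0.0144 + 0.3969 + 0.8464 + 0.0064 + 0.6400 = 2.1499

2.150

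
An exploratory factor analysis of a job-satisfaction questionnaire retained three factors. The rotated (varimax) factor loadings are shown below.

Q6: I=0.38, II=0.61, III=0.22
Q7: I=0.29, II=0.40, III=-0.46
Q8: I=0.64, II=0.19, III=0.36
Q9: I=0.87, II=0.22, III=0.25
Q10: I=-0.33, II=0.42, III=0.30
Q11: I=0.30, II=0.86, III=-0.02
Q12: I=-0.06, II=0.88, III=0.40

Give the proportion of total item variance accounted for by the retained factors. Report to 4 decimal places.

SS loadings by factor: 1.5975, 2.3070, 0.7025; total = 4.6070.
Total variance with 7 standardized items is 7, so the solution explains 4.6070/7 = 0.6581.

0.6581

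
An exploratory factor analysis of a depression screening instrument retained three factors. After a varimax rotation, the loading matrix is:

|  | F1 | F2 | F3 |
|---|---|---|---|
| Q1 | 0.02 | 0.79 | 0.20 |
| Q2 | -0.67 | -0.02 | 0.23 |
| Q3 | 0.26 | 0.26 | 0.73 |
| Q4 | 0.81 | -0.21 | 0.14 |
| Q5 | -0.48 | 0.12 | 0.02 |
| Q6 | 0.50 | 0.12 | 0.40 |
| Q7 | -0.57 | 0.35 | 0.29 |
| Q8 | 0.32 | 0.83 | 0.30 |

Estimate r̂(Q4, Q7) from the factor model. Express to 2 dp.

r̂ = Σ λ_i·λ_j across factors = (0.81)(-0.57) + (-0.21)(0.35) + (0.14)(0.29)
  = -0.4617 -0.0735 +0.0406 = -0.4946

-0.49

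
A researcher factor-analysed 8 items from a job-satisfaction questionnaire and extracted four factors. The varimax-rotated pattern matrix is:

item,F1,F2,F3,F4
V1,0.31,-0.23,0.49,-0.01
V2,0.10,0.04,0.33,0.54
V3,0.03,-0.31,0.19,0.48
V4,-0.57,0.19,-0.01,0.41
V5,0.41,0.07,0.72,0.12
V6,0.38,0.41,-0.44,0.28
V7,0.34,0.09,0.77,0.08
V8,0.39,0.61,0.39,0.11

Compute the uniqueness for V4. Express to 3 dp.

0.471

h² = (-0.57)² + 0.19² + (-0.01)² + 0.41² = 0.3249 + 0.0361 + 0.0001 + 0.1681 = 0.5292
Uniqueness u² = 1 − h² = 1 − 0.5292 = 0.4708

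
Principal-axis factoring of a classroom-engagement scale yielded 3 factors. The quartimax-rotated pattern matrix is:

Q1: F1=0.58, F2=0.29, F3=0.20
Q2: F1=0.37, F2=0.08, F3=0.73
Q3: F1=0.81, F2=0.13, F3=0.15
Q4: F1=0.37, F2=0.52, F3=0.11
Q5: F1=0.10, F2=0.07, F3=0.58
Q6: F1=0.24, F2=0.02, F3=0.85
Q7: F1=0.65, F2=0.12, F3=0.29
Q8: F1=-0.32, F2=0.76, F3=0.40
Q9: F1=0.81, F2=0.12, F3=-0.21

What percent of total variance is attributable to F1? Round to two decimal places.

27.94%

SS loadings for F1 = 0.58² + 0.37² + 0.81² + 0.37² + 0.10² + 0.24² + 0.65² + (-0.32)² + 0.81² = 2.5149
With 9 standardized items, total variance = 9. Proportion = 2.5149/9 = 0.2794 → 27.94%.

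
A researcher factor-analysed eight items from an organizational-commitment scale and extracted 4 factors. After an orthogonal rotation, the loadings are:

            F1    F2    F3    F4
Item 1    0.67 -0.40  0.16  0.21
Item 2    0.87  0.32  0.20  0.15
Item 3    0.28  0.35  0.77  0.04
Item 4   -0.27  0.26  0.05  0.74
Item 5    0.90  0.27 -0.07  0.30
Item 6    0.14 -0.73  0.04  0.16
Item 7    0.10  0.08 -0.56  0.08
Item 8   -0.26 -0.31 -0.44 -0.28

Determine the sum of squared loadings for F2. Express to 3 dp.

1.161

SS loadings for F2 = (-0.40)² + 0.32² + 0.35² + 0.26² + 0.27² + (-0.73)² + 0.08² + (-0.31)² = 0.1600 + 0.1024 + 0.1225 + 0.0676 + 0.0729 + 0.5329 + 0.0064 + 0.0961 = 1.1608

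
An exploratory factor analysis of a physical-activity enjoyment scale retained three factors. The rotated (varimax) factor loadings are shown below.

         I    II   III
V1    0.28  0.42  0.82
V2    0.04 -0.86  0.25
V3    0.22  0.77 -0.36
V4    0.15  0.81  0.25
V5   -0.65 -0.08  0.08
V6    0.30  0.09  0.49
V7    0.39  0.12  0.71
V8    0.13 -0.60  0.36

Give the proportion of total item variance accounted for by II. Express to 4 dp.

0.3192

SS loadings for II = 0.42² + (-0.86)² + 0.77² + 0.81² + (-0.08)² + 0.09² + 0.12² + (-0.60)² = 2.5539
Proportion of variance = 2.5539 / 8 = 0.3192.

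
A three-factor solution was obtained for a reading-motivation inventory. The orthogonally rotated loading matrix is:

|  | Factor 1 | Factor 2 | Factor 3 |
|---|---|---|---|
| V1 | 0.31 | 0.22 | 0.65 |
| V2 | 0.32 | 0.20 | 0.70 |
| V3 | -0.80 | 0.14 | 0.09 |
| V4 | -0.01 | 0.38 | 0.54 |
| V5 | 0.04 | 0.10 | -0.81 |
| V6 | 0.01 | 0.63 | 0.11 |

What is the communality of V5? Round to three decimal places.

h² = 0.04² + 0.10² + (-0.81)² = 0.0016 + 0.0100 + 0.6561 = 0.6677

0.668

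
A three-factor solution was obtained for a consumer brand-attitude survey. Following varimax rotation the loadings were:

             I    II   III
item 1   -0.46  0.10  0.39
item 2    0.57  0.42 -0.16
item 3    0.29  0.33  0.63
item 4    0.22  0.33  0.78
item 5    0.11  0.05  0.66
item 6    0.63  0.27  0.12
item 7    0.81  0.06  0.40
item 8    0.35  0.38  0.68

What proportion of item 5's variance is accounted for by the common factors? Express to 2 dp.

h² = 0.11² + 0.05² + 0.66² = 0.0121 + 0.0025 + 0.4356 = 0.4502

0.45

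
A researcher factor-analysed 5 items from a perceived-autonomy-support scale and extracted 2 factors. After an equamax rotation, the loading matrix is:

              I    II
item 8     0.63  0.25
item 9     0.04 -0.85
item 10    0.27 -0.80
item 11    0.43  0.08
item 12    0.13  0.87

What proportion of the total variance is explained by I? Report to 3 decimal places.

SS loadings for I = 0.63² + 0.04² + 0.27² + 0.43² + 0.13² = 0.6732
Proportion of variance = 0.6732 / 5 = 0.1346.

0.135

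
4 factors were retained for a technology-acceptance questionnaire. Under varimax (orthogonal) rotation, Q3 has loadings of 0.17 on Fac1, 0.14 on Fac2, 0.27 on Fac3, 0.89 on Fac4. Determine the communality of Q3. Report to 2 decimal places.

h² = 0.17² + 0.14² + 0.27² + 0.89² = 0.0289 + 0.0196 + 0.0729 + 0.7921 = 0.9135

0.91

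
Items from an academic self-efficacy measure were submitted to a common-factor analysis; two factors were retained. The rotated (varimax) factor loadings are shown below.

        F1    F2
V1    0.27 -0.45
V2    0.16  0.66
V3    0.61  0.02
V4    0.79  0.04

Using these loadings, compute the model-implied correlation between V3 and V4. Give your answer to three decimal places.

0.483

r̂ = Σ λ_i·λ_j across factors = (0.61)(0.79) + (0.02)(0.04)
  = +0.4819 +0.0008 = 0.4827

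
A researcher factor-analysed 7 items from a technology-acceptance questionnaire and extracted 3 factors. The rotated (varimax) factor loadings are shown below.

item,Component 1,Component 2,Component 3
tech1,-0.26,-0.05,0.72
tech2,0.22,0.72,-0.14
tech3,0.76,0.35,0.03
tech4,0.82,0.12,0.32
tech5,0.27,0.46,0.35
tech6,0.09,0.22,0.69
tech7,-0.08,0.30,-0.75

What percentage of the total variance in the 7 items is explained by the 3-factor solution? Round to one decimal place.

Communalities: 0.5885, 0.5864, 0.7010, 0.7892, 0.4070, 0.5326, 0.6589; Σh² = 4.2636.
Total variance with 7 standardized items is 7, so the solution explains 4.2636/7 = 0.6091 = 60.91%.

60.9%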